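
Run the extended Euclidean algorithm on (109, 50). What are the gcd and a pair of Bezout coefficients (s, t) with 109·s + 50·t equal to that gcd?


Euclidean algorithm on (109, 50) — divide until remainder is 0:
  109 = 2 · 50 + 9
  50 = 5 · 9 + 5
  9 = 1 · 5 + 4
  5 = 1 · 4 + 1
  4 = 4 · 1 + 0
gcd(109, 50) = 1.
Track Bezout coefficients alongside the remainders: start with r₀ = 109 = a·1 + b·0 (s = 1, t = 0) and r₁ = 50 = a·0 + b·1 (s = 0, t = 1); each new remainder r_{k+1} = r_{k-1} − q_k·r_k inherits s_{k+1} = s_{k-1} − q_k·s_k, t_{k+1} = t_{k-1} − q_k·t_k, so r_k = a·s_k + b·t_k at every step:
  q = 2: r = 9, s = 1 − 2·0 = 1, t = 0 − 2·1 = -2  (check: 109·1 + 50·(-2) = 9)
  q = 5: r = 5, s = 0 − 5·1 = -5, t = 1 − 5·(-2) = 11  (check: 109·(-5) + 50·11 = 5)
  q = 1: r = 4, s = 1 − 1·(-5) = 6, t = -2 − 1·11 = -13  (check: 109·6 + 50·(-13) = 4)
  q = 1: r = 1, s = -5 − 1·6 = -11, t = 11 − 1·(-13) = 24  (check: 109·(-11) + 50·24 = 1)
The row with r = 1 (the gcd) gives the Bezout coefficients s = -11, t = 24.
Result: 109 · (-11) + 50 · (24) = 1.

gcd(109, 50) = 1; s = -11, t = 24 (check: 109·(-11) + 50·24 = 1).


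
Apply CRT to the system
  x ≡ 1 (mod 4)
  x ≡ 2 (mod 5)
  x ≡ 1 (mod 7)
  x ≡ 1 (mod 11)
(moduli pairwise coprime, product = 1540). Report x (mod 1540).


Product of moduli M = 4 · 5 · 7 · 11 = 1540.
Merge one congruence at a time:
  Start: x ≡ 1 (mod 4).
  Combine with x ≡ 2 (mod 5); new modulus lcm = 20.
    Write x = 1 + 4·t and substitute into x ≡ 2 (mod 5): 4·t ≡ 2 − 1 = 1 (mod 5).
    The inverse of 4 mod 5 is 4 (since 4·4 = 16 = 3·5 + 1), so t ≡ 4·1 = 4 ≡ 4 (mod 5).
    Then x = 1 + 4·4 = 17, valid modulo lcm(4, 5) = 20: x ≡ 17 (mod 20).
  Combine with x ≡ 1 (mod 7); new modulus lcm = 140.
    Write x = 17 + 20·t and substitute into x ≡ 1 (mod 7): 20·t ≡ 1 − 17 = -16 (mod 7).
    Reduce coefficients mod 7: 6·t ≡ 5 (mod 7).
    The inverse of 6 mod 7 is 6 (since 6·6 = 36 = 5·7 + 1), so t ≡ 6·5 = 30 ≡ 2 (mod 7).
    Then x = 17 + 20·2 = 57, valid modulo lcm(20, 7) = 140: x ≡ 57 (mod 140).
  Combine with x ≡ 1 (mod 11); new modulus lcm = 1540.
    Write x = 57 + 140·t and substitute into x ≡ 1 (mod 11): 140·t ≡ 1 − 57 = -56 (mod 11).
    Reduce coefficients mod 11: 8·t ≡ 10 (mod 11).
    The inverse of 8 mod 11 is 7 (since 8·7 = 56 = 5·11 + 1), so t ≡ 7·10 = 70 ≡ 4 (mod 11).
    Then x = 57 + 140·4 = 617, valid modulo lcm(140, 11) = 1540: x ≡ 617 (mod 1540).
Verify against each original: 617 mod 4 = 1, 617 mod 5 = 2, 617 mod 7 = 1, 617 mod 11 = 1.

x ≡ 617 (mod 1540).


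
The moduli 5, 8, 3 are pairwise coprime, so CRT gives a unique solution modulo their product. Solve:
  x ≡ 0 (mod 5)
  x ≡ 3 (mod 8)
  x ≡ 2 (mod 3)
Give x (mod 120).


Moduli 5, 8, 3 are pairwise coprime; by CRT there is a unique solution modulo M = 5 · 8 · 3 = 120.
Solve pairwise, accumulating the modulus:
  Start with x ≡ 0 (mod 5).
  Combine with x ≡ 3 (mod 8): since gcd(5, 8) = 1, we get a unique residue mod 40.
    Write x = 0 + 5·t and substitute into x ≡ 3 (mod 8): 5·t ≡ 3 − 0 = 3 (mod 8).
    The inverse of 5 mod 8 is 5 (since 5·5 = 25 = 3·8 + 1), so t ≡ 5·3 = 15 ≡ 7 (mod 8).
    Then x = 0 + 5·7 = 35, valid modulo lcm(5, 8) = 40: x ≡ 35 (mod 40).
  Combine with x ≡ 2 (mod 3): since gcd(40, 3) = 1, we get a unique residue mod 120.
    Write x = 35 + 40·t and substitute into x ≡ 2 (mod 3): 40·t ≡ 2 − 35 = -33 (mod 3).
    Reduce coefficients mod 3: 1·t ≡ 0 (mod 3).
    So t ≡ 0 (mod 3).
    Then x = 35 + 40·0 = 35, valid modulo lcm(40, 3) = 120: x ≡ 35 (mod 120).
Verify: 35 mod 5 = 0 ✓, 35 mod 8 = 3 ✓, 35 mod 3 = 2 ✓.

x ≡ 35 (mod 120).


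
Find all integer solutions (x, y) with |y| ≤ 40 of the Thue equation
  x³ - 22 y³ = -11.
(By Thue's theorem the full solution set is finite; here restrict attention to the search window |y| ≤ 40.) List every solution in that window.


The equation is x³ - 22y³ = -11. For fixed y, x³ = 22·y³ − 11, so a solution requires the RHS to be a perfect cube.
Strategy: iterate y from -40 to 40, compute RHS = 22·y³ − 11, and check whether it is a (positive or negative) perfect cube.
Check small values of y:
  y = 0: RHS = -11 is not a perfect cube.
  y = 1: RHS = 11 is not a perfect cube.
  y = -1: RHS = -33 is not a perfect cube.
  y = 2: RHS = 165 is not a perfect cube.
  y = -2: RHS = -187 is not a perfect cube.
  y = 3: RHS = 583 is not a perfect cube.
  y = -3: RHS = -605 is not a perfect cube.
Continuing the search up to |y| = 40 finds no solutions either.
No (x, y) in the scanned range satisfies the equation.

No integer solutions with |y| ≤ 40.


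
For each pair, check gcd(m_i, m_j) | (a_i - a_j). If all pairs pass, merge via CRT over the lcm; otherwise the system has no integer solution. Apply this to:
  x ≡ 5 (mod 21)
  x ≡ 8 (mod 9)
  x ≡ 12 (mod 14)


Moduli 21, 9, 14 are not pairwise coprime, so CRT works modulo lcm(m_i) when all pairwise compatibility conditions hold.
Pairwise compatibility: gcd(m_i, m_j) must divide a_i - a_j for every pair.
Merge one congruence at a time:
  Start: x ≡ 5 (mod 21).
  Combine with x ≡ 8 (mod 9): gcd(21, 9) = 3; 8 - 5 = 3, which IS divisible by 3, so compatible.
    Write x = 5 + 21·t and substitute into x ≡ 8 (mod 9): 21·t ≡ 8 − 5 = 3 (mod 9).
    Divide the congruence (and modulus) by g = 3: 7·t ≡ 1 (mod 3).
    Reduce coefficients mod 3: 1·t ≡ 1 (mod 3).
    So t ≡ 1 (mod 3).
    Then x = 5 + 21·1 = 26, valid modulo lcm(21, 9) = 63: x ≡ 26 (mod 63).
  Combine with x ≡ 12 (mod 14): gcd(63, 14) = 7; 12 - 26 = -14, which IS divisible by 7, so compatible.
    Write x = 26 + 63·t and substitute into x ≡ 12 (mod 14): 63·t ≡ 12 − 26 = -14 (mod 14).
    Divide the congruence (and modulus) by g = 7: 9·t ≡ -2 (mod 2).
    Reduce coefficients mod 2: 1·t ≡ 0 (mod 2).
    So t ≡ 0 (mod 2).
    Then x = 26 + 63·0 = 26, valid modulo lcm(63, 14) = 126: x ≡ 26 (mod 126).
Verify: 26 mod 21 = 5, 26 mod 9 = 8, 26 mod 14 = 12.

x ≡ 26 (mod 126).


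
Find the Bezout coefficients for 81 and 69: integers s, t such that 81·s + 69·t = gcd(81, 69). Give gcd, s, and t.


Euclidean algorithm on (81, 69) — divide until remainder is 0:
  81 = 1 · 69 + 12
  69 = 5 · 12 + 9
  12 = 1 · 9 + 3
  9 = 3 · 3 + 0
gcd(81, 69) = 3.
Track Bezout coefficients alongside the remainders: start with r₀ = 81 = a·1 + b·0 (s = 1, t = 0) and r₁ = 69 = a·0 + b·1 (s = 0, t = 1); each new remainder r_{k+1} = r_{k-1} − q_k·r_k inherits s_{k+1} = s_{k-1} − q_k·s_k, t_{k+1} = t_{k-1} − q_k·t_k, so r_k = a·s_k + b·t_k at every step:
  q = 1: r = 12, s = 1 − 1·0 = 1, t = 0 − 1·1 = -1  (check: 81·1 + 69·(-1) = 12)
  q = 5: r = 9, s = 0 − 5·1 = -5, t = 1 − 5·(-1) = 6  (check: 81·(-5) + 69·6 = 9)
  q = 1: r = 3, s = 1 − 1·(-5) = 6, t = -1 − 1·6 = -7  (check: 81·6 + 69·(-7) = 3)
The row with r = 3 (the gcd) gives the Bezout coefficients s = 6, t = -7.
Result: 81 · (6) + 69 · (-7) = 3.

gcd(81, 69) = 3; s = 6, t = -7 (check: 81·6 + 69·(-7) = 3).


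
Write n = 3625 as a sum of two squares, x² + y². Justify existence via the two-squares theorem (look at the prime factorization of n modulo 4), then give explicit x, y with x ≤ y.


Step 1: Factor n = 3625 = 5^3 · 29.
Step 2: Check the mod-4 condition on each prime factor: 5 ≡ 1 (mod 4), exponent 3; 29 ≡ 1 (mod 4), exponent 1.
All primes ≡ 3 (mod 4) appear to even exponent (or don't appear), so by the two-squares theorem n IS expressible as a sum of two squares.
Step 3: Build a representation. Group n = k² · m with k = 5 and m = 5 · 29 = 145 (a product of primes ≡ 1 (mod 4)); a representation of m scales to one of n via (k·x)² + (k·y)² = k²(x² + y²). Each prime p ≡ 1 (mod 4) is itself a sum of two squares; find a² by testing p − a² for a perfect square:
  5: 5 − 1² = 4 = 2² ⇒ 5 = 1² + 2².
  29: 29 − 1² = 28, 29 − 2² = 25 = 5² ⇒ 29 = 2² + 5².
  Combine using the Brahmagupta–Fibonacci identity (a² + b²)(c² + d²) = (ac − bd)² + (ad + bc)² = (ac + bd)² + (ad − bc)²:
  5 · 29 = 145: from (1² + 2²)(2² + 5²), take (1·2 − 2·5, 1·5 + 2·2) = (2 − 10, 5 + 4) = (-8, 9); dropping signs (only squares matter) gives (8, 9); check 8² + 9² = 64 + 81 = 145 ✓.
  Scale by k = 5: (5·8, 5·9) = (40, 45).
Step 4: Order so x ≤ y and verify: 40² + 45² = 1600 + 2025 = 3625 = n. ✓

n = 3625 = 40² + 45² (one valid representation with x ≤ y).


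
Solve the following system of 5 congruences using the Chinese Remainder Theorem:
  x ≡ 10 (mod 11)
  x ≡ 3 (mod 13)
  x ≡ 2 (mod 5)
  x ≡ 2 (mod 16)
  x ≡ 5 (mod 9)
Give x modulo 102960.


Product of moduli M = 11 · 13 · 5 · 16 · 9 = 102960.
Merge one congruence at a time:
  Start: x ≡ 10 (mod 11).
  Combine with x ≡ 3 (mod 13); new modulus lcm = 143.
    Write x = 10 + 11·t and substitute into x ≡ 3 (mod 13): 11·t ≡ 3 − 10 = -7 (mod 13).
    Reduce coefficients mod 13: 11·t ≡ 6 (mod 13).
    The inverse of 11 mod 13 is 6 (since 11·6 = 66 = 5·13 + 1), so t ≡ 6·6 = 36 ≡ 10 (mod 13).
    Then x = 10 + 11·10 = 120, valid modulo lcm(11, 13) = 143: x ≡ 120 (mod 143).
  Combine with x ≡ 2 (mod 5); new modulus lcm = 715.
    Write x = 120 + 143·t and substitute into x ≡ 2 (mod 5): 143·t ≡ 2 − 120 = -118 (mod 5).
    Reduce coefficients mod 5: 3·t ≡ 2 (mod 5).
    The inverse of 3 mod 5 is 2 (since 3·2 = 6 = 1·5 + 1), so t ≡ 2·2 = 4 ≡ 4 (mod 5).
    Then x = 120 + 143·4 = 692, valid modulo lcm(143, 5) = 715: x ≡ 692 (mod 715).
  Combine with x ≡ 2 (mod 16); new modulus lcm = 11440.
    Write x = 692 + 715·t and substitute into x ≡ 2 (mod 16): 715·t ≡ 2 − 692 = -690 (mod 16).
    Reduce coefficients mod 16: 11·t ≡ 14 (mod 16).
    The inverse of 11 mod 16 is 3 (since 11·3 = 33 = 2·16 + 1), so t ≡ 3·14 = 42 ≡ 10 (mod 16).
    Then x = 692 + 715·10 = 7842, valid modulo lcm(715, 16) = 11440: x ≡ 7842 (mod 11440).
  Combine with x ≡ 5 (mod 9); new modulus lcm = 102960.
    Write x = 7842 + 11440·t and substitute into x ≡ 5 (mod 9): 11440·t ≡ 5 − 7842 = -7837 (mod 9).
    Reduce coefficients mod 9: 1·t ≡ 2 (mod 9).
    So t ≡ 2 (mod 9).
    Then x = 7842 + 11440·2 = 30722, valid modulo lcm(11440, 9) = 102960: x ≡ 30722 (mod 102960).
Verify against each original: 30722 mod 11 = 10, 30722 mod 13 = 3, 30722 mod 5 = 2, 30722 mod 16 = 2, 30722 mod 9 = 5.

x ≡ 30722 (mod 102960).


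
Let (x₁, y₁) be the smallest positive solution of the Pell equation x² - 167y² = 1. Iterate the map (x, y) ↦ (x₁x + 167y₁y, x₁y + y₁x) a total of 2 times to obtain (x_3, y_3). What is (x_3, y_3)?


Step 1: Find the fundamental solution (x₁, y₁) of x² - 167y² = 1.
  Expand √167 as a continued fraction. a₀ = ⌊√167⌋ = 12; iterate m_{k+1} = d_k·a_k − m_k, d_{k+1} = (167 − m_{k+1}²)/d_k, a_{k+1} = ⌊(a₀ + m_{k+1})/d_{k+1}⌋ (starting m₀ = 0, d₀ = 1), with convergents p_k = a_k·p_{k-1} + p_{k-2}, q_k = a_k·q_{k-1} + q_{k-2} (p₋₁ = 1, q₋₁ = 0):
  k = 0: a₀ = 12; p₀/q₀ = 12/1; p₀² − 167·q₀² = 144 − 167 = -23.
  k = 1: m = 12, d = 23, a = ⌊(12 + 12)/23⌋ = 1; p/q = (1·12 + 1)/(1·1 + 0) = 13/1; p² − 167·q² = 169 − 167 = 2.
  k = 2: m = 11, d = 2, a = ⌊(12 + 11)/2⌋ = 11; p/q = (11·13 + 12)/(11·1 + 1) = 155/12; p² − 167·q² = 24025 − 24048 = -23.
  k = 3: m = 11, d = 23, a = ⌊(12 + 11)/23⌋ = 1; p/q = (1·155 + 13)/(1·12 + 1) = 168/13; p² − 167·q² = 28224 − 28223 = 1.
  The first convergent with p² − 167·q² = 1 gives the fundamental solution (x₁, y₁) = (168, 13).
Step 2: Apply the recurrence (x_{n+1}, y_{n+1}) = (x₁x_n + 167y₁y_n, x₁y_n + y₁x_n) repeatedly.
  From (x_1, y_1) = (168, 13): x_2 = 168·168 + 167·13·13 = 56447; y_2 = 168·13 + 13·168 = 4368.
  From (x_2, y_2) = (56447, 4368): x_3 = 168·56447 + 167·13·4368 = 18966024; y_3 = 168·4368 + 13·56447 = 1467635.
Step 3: Verify x_3² - 167·y_3² = 359710066368576 - 359710066368575 = 1 (should be 1). ✓

(x_1, y_1) = (168, 13); (x_3, y_3) = (18966024, 1467635).


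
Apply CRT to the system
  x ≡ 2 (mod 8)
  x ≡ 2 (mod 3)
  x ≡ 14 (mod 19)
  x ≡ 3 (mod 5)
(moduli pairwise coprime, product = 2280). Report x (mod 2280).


Product of moduli M = 8 · 3 · 19 · 5 = 2280.
Merge one congruence at a time:
  Start: x ≡ 2 (mod 8).
  Combine with x ≡ 2 (mod 3); new modulus lcm = 24.
    Write x = 2 + 8·t and substitute into x ≡ 2 (mod 3): 8·t ≡ 2 − 2 = 0 (mod 3).
    Reduce coefficients mod 3: 2·t ≡ 0 (mod 3).
    The inverse of 2 mod 3 is 2 (since 2·2 = 4 = 1·3 + 1), so t ≡ 2·0 = 0 ≡ 0 (mod 3).
    Then x = 2 + 8·0 = 2, valid modulo lcm(8, 3) = 24: x ≡ 2 (mod 24).
  Combine with x ≡ 14 (mod 19); new modulus lcm = 456.
    Write x = 2 + 24·t and substitute into x ≡ 14 (mod 19): 24·t ≡ 14 − 2 = 12 (mod 19).
    Reduce coefficients mod 19: 5·t ≡ 12 (mod 19).
    The inverse of 5 mod 19 is 4 (since 5·4 = 20 = 1·19 + 1), so t ≡ 4·12 = 48 ≡ 10 (mod 19).
    Then x = 2 + 24·10 = 242, valid modulo lcm(24, 19) = 456: x ≡ 242 (mod 456).
  Combine with x ≡ 3 (mod 5); new modulus lcm = 2280.
    Write x = 242 + 456·t and substitute into x ≡ 3 (mod 5): 456·t ≡ 3 − 242 = -239 (mod 5).
    Reduce coefficients mod 5: 1·t ≡ 1 (mod 5).
    So t ≡ 1 (mod 5).
    Then x = 242 + 456·1 = 698, valid modulo lcm(456, 5) = 2280: x ≡ 698 (mod 2280).
Verify against each original: 698 mod 8 = 2, 698 mod 3 = 2, 698 mod 19 = 14, 698 mod 5 = 3.

x ≡ 698 (mod 2280).


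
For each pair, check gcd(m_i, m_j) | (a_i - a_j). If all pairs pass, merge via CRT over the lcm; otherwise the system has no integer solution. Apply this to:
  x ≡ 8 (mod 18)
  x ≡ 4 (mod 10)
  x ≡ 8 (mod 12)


Moduli 18, 10, 12 are not pairwise coprime, so CRT works modulo lcm(m_i) when all pairwise compatibility conditions hold.
Pairwise compatibility: gcd(m_i, m_j) must divide a_i - a_j for every pair.
Merge one congruence at a time:
  Start: x ≡ 8 (mod 18).
  Combine with x ≡ 4 (mod 10): gcd(18, 10) = 2; 4 - 8 = -4, which IS divisible by 2, so compatible.
    Write x = 8 + 18·t and substitute into x ≡ 4 (mod 10): 18·t ≡ 4 − 8 = -4 (mod 10).
    Divide the congruence (and modulus) by g = 2: 9·t ≡ -2 (mod 5).
    Reduce coefficients mod 5: 4·t ≡ 3 (mod 5).
    The inverse of 4 mod 5 is 4 (since 4·4 = 16 = 3·5 + 1), so t ≡ 4·3 = 12 ≡ 2 (mod 5).
    Then x = 8 + 18·2 = 44, valid modulo lcm(18, 10) = 90: x ≡ 44 (mod 90).
  Combine with x ≡ 8 (mod 12): gcd(90, 12) = 6; 8 - 44 = -36, which IS divisible by 6, so compatible.
    Write x = 44 + 90·t and substitute into x ≡ 8 (mod 12): 90·t ≡ 8 − 44 = -36 (mod 12).
    Divide the congruence (and modulus) by g = 6: 15·t ≡ -6 (mod 2).
    Reduce coefficients mod 2: 1·t ≡ 0 (mod 2).
    So t ≡ 0 (mod 2).
    Then x = 44 + 90·0 = 44, valid modulo lcm(90, 12) = 180: x ≡ 44 (mod 180).
Verify: 44 mod 18 = 8, 44 mod 10 = 4, 44 mod 12 = 8.

x ≡ 44 (mod 180).


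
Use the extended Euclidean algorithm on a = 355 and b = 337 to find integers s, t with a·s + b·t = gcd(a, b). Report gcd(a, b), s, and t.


Euclidean algorithm on (355, 337) — divide until remainder is 0:
  355 = 1 · 337 + 18
  337 = 18 · 18 + 13
  18 = 1 · 13 + 5
  13 = 2 · 5 + 3
  5 = 1 · 3 + 2
  3 = 1 · 2 + 1
  2 = 2 · 1 + 0
gcd(355, 337) = 1.
Track Bezout coefficients alongside the remainders: start with r₀ = 355 = a·1 + b·0 (s = 1, t = 0) and r₁ = 337 = a·0 + b·1 (s = 0, t = 1); each new remainder r_{k+1} = r_{k-1} − q_k·r_k inherits s_{k+1} = s_{k-1} − q_k·s_k, t_{k+1} = t_{k-1} − q_k·t_k, so r_k = a·s_k + b·t_k at every step:
  q = 1: r = 18, s = 1 − 1·0 = 1, t = 0 − 1·1 = -1  (check: 355·1 + 337·(-1) = 18)
  q = 18: r = 13, s = 0 − 18·1 = -18, t = 1 − 18·(-1) = 19  (check: 355·(-18) + 337·19 = 13)
  q = 1: r = 5, s = 1 − 1·(-18) = 19, t = -1 − 1·19 = -20  (check: 355·19 + 337·(-20) = 5)
  q = 2: r = 3, s = -18 − 2·19 = -56, t = 19 − 2·(-20) = 59  (check: 355·(-56) + 337·59 = 3)
  q = 1: r = 2, s = 19 − 1·(-56) = 75, t = -20 − 1·59 = -79  (check: 355·75 + 337·(-79) = 2)
  q = 1: r = 1, s = -56 − 1·75 = -131, t = 59 − 1·(-79) = 138  (check: 355·(-131) + 337·138 = 1)
The row with r = 1 (the gcd) gives the Bezout coefficients s = -131, t = 138.
Result: 355 · (-131) + 337 · (138) = 1.

gcd(355, 337) = 1; s = -131, t = 138 (check: 355·(-131) + 337·138 = 1).


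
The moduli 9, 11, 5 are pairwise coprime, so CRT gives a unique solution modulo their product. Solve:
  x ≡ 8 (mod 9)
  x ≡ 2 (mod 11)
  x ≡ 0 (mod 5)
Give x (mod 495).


Moduli 9, 11, 5 are pairwise coprime; by CRT there is a unique solution modulo M = 9 · 11 · 5 = 495.
Solve pairwise, accumulating the modulus:
  Start with x ≡ 8 (mod 9).
  Combine with x ≡ 2 (mod 11): since gcd(9, 11) = 1, we get a unique residue mod 99.
    Write x = 8 + 9·t and substitute into x ≡ 2 (mod 11): 9·t ≡ 2 − 8 = -6 (mod 11).
    Reduce coefficients mod 11: 9·t ≡ 5 (mod 11).
    The inverse of 9 mod 11 is 5 (since 9·5 = 45 = 4·11 + 1), so t ≡ 5·5 = 25 ≡ 3 (mod 11).
    Then x = 8 + 9·3 = 35, valid modulo lcm(9, 11) = 99: x ≡ 35 (mod 99).
  Combine with x ≡ 0 (mod 5): since gcd(99, 5) = 1, we get a unique residue mod 495.
    Write x = 35 + 99·t and substitute into x ≡ 0 (mod 5): 99·t ≡ 0 − 35 = -35 (mod 5).
    Reduce coefficients mod 5: 4·t ≡ 0 (mod 5).
    The inverse of 4 mod 5 is 4 (since 4·4 = 16 = 3·5 + 1), so t ≡ 4·0 = 0 ≡ 0 (mod 5).
    Then x = 35 + 99·0 = 35, valid modulo lcm(99, 5) = 495: x ≡ 35 (mod 495).
Verify: 35 mod 9 = 8 ✓, 35 mod 11 = 2 ✓, 35 mod 5 = 0 ✓.

x ≡ 35 (mod 495).


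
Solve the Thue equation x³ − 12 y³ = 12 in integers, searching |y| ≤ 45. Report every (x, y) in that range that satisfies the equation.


The equation is x³ - 12y³ = 12. For fixed y, x³ = 12·y³ + 12, so a solution requires the RHS to be a perfect cube.
Strategy: iterate y from -45 to 45, compute RHS = 12·y³ + 12, and check whether it is a (positive or negative) perfect cube.
Check small values of y:
  y = 0: RHS = 12 is not a perfect cube.
  y = 1: RHS = 24 is not a perfect cube.
  y = -1: RHS = 0 = (0)³ ⇒ x = 0 works.
  y = 2: RHS = 108 is not a perfect cube.
  y = -2: RHS = -84 is not a perfect cube.
  y = 3: RHS = 336 is not a perfect cube.
  y = -3: RHS = -312 is not a perfect cube.
Continuing the search up to |y| = 45 finds no further solutions beyond those listed.
Collected solutions: (0, -1).

Solutions (with |y| ≤ 45): (0, -1).


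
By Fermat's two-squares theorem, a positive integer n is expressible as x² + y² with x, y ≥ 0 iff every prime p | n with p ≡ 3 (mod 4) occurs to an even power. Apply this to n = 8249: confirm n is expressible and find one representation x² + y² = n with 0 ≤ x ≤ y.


Step 1: Factor n = 8249 = 73 · 113.
Step 2: Check the mod-4 condition on each prime factor: 73 ≡ 1 (mod 4), exponent 1; 113 ≡ 1 (mod 4), exponent 1.
All primes ≡ 3 (mod 4) appear to even exponent (or don't appear), so by the two-squares theorem n IS expressible as a sum of two squares.
Step 3: Build a representation. Here n = 73 · 113 is a product of primes ≡ 1 (mod 4). Each prime p ≡ 1 (mod 4) is itself a sum of two squares; find a² by testing p − a² for a perfect square:
  73: 73 − 1² = 72, 73 − 2² = 69, 73 − 3² = 64 = 8² ⇒ 73 = 3² + 8².
  113: 113 − 1² = 112, 113 − 2² = 109, 113 − 3² = 104, 113 − 4² = 97, 113 − 5² = 88, 113 − 6² = 77, 113 − 7² = 64 = 8² ⇒ 113 = 7² + 8².
  Combine using the Brahmagupta–Fibonacci identity (a² + b²)(c² + d²) = (ac − bd)² + (ad + bc)² = (ac + bd)² + (ad − bc)²:
  73 · 113 = 8249: from (3² + 8²)(7² + 8²), take (3·7 − 8·8, 3·8 + 8·7) = (21 − 64, 24 + 56) = (-43, 80); dropping signs (only squares matter) gives (43, 80); check 43² + 80² = 1849 + 6400 = 8249 ✓.
Step 4: Order so x ≤ y and verify: 43² + 80² = 1849 + 6400 = 8249 = n. ✓

n = 8249 = 43² + 80² (one valid representation with x ≤ y).


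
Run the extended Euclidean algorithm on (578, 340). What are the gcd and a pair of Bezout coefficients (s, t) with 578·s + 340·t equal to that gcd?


Euclidean algorithm on (578, 340) — divide until remainder is 0:
  578 = 1 · 340 + 238
  340 = 1 · 238 + 102
  238 = 2 · 102 + 34
  102 = 3 · 34 + 0
gcd(578, 340) = 34.
Track Bezout coefficients alongside the remainders: start with r₀ = 578 = a·1 + b·0 (s = 1, t = 0) and r₁ = 340 = a·0 + b·1 (s = 0, t = 1); each new remainder r_{k+1} = r_{k-1} − q_k·r_k inherits s_{k+1} = s_{k-1} − q_k·s_k, t_{k+1} = t_{k-1} − q_k·t_k, so r_k = a·s_k + b·t_k at every step:
  q = 1: r = 238, s = 1 − 1·0 = 1, t = 0 − 1·1 = -1  (check: 578·1 + 340·(-1) = 238)
  q = 1: r = 102, s = 0 − 1·1 = -1, t = 1 − 1·(-1) = 2  (check: 578·(-1) + 340·2 = 102)
  q = 2: r = 34, s = 1 − 2·(-1) = 3, t = -1 − 2·2 = -5  (check: 578·3 + 340·(-5) = 34)
The row with r = 34 (the gcd) gives the Bezout coefficients s = 3, t = -5.
Result: 578 · (3) + 340 · (-5) = 34.

gcd(578, 340) = 34; s = 3, t = -5 (check: 578·3 + 340·(-5) = 34).


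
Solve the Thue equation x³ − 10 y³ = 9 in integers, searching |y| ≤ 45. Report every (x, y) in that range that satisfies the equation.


The equation is x³ - 10y³ = 9. For fixed y, x³ = 10·y³ + 9, so a solution requires the RHS to be a perfect cube.
Strategy: iterate y from -45 to 45, compute RHS = 10·y³ + 9, and check whether it is a (positive or negative) perfect cube.
Check small values of y:
  y = 0: RHS = 9 is not a perfect cube.
  y = 1: RHS = 19 is not a perfect cube.
  y = -1: RHS = -1 = (-1)³ ⇒ x = -1 works.
  y = 2: RHS = 89 is not a perfect cube.
  y = -2: RHS = -71 is not a perfect cube.
  y = 3: RHS = 279 is not a perfect cube.
  y = -3: RHS = -261 is not a perfect cube.
Continuing the search up to |y| = 45 finds no further solutions beyond those listed.
Collected solutions: (-1, -1).

Solutions (with |y| ≤ 45): (-1, -1).


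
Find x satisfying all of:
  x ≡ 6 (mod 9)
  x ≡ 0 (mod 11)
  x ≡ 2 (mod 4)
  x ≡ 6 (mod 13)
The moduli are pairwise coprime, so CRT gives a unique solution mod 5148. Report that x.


Product of moduli M = 9 · 11 · 4 · 13 = 5148.
Merge one congruence at a time:
  Start: x ≡ 6 (mod 9).
  Combine with x ≡ 0 (mod 11); new modulus lcm = 99.
    Write x = 6 + 9·t and substitute into x ≡ 0 (mod 11): 9·t ≡ 0 − 6 = -6 (mod 11).
    Reduce coefficients mod 11: 9·t ≡ 5 (mod 11).
    The inverse of 9 mod 11 is 5 (since 9·5 = 45 = 4·11 + 1), so t ≡ 5·5 = 25 ≡ 3 (mod 11).
    Then x = 6 + 9·3 = 33, valid modulo lcm(9, 11) = 99: x ≡ 33 (mod 99).
  Combine with x ≡ 2 (mod 4); new modulus lcm = 396.
    Write x = 33 + 99·t and substitute into x ≡ 2 (mod 4): 99·t ≡ 2 − 33 = -31 (mod 4).
    Reduce coefficients mod 4: 3·t ≡ 1 (mod 4).
    The inverse of 3 mod 4 is 3 (since 3·3 = 9 = 2·4 + 1), so t ≡ 3·1 = 3 ≡ 3 (mod 4).
    Then x = 33 + 99·3 = 330, valid modulo lcm(99, 4) = 396: x ≡ 330 (mod 396).
  Combine with x ≡ 6 (mod 13); new modulus lcm = 5148.
    Write x = 330 + 396·t and substitute into x ≡ 6 (mod 13): 396·t ≡ 6 − 330 = -324 (mod 13).
    Reduce coefficients mod 13: 6·t ≡ 1 (mod 13).
    The inverse of 6 mod 13 is 11 (since 6·11 = 66 = 5·13 + 1), so t ≡ 11·1 = 11 ≡ 11 (mod 13).
    Then x = 330 + 396·11 = 4686, valid modulo lcm(396, 13) = 5148: x ≡ 4686 (mod 5148).
Verify against each original: 4686 mod 9 = 6, 4686 mod 11 = 0, 4686 mod 4 = 2, 4686 mod 13 = 6.

x ≡ 4686 (mod 5148).


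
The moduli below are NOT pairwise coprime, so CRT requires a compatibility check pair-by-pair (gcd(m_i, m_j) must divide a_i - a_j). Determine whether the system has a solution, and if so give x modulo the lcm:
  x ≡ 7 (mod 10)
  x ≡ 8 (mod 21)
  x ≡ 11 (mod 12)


Moduli 10, 21, 12 are not pairwise coprime, so CRT works modulo lcm(m_i) when all pairwise compatibility conditions hold.
Pairwise compatibility: gcd(m_i, m_j) must divide a_i - a_j for every pair.
Merge one congruence at a time:
  Start: x ≡ 7 (mod 10).
  Combine with x ≡ 8 (mod 21): gcd(10, 21) = 1; 8 - 7 = 1, which IS divisible by 1, so compatible.
    Write x = 7 + 10·t and substitute into x ≡ 8 (mod 21): 10·t ≡ 8 − 7 = 1 (mod 21).
    The inverse of 10 mod 21 is 19 (since 10·19 = 190 = 9·21 + 1), so t ≡ 19·1 = 19 ≡ 19 (mod 21).
    Then x = 7 + 10·19 = 197, valid modulo lcm(10, 21) = 210: x ≡ 197 (mod 210).
  Combine with x ≡ 11 (mod 12): gcd(210, 12) = 6; 11 - 197 = -186, which IS divisible by 6, so compatible.
    Write x = 197 + 210·t and substitute into x ≡ 11 (mod 12): 210·t ≡ 11 − 197 = -186 (mod 12).
    Divide the congruence (and modulus) by g = 6: 35·t ≡ -31 (mod 2).
    Reduce coefficients mod 2: 1·t ≡ 1 (mod 2).
    So t ≡ 1 (mod 2).
    Then x = 197 + 210·1 = 407, valid modulo lcm(210, 12) = 420: x ≡ 407 (mod 420).
Verify: 407 mod 10 = 7, 407 mod 21 = 8, 407 mod 12 = 11.

x ≡ 407 (mod 420).


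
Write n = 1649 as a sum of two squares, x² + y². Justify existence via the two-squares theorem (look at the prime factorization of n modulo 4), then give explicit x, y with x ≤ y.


Step 1: Factor n = 1649 = 17 · 97.
Step 2: Check the mod-4 condition on each prime factor: 17 ≡ 1 (mod 4), exponent 1; 97 ≡ 1 (mod 4), exponent 1.
All primes ≡ 3 (mod 4) appear to even exponent (or don't appear), so by the two-squares theorem n IS expressible as a sum of two squares.
Step 3: Build a representation. Here n = 17 · 97 is a product of primes ≡ 1 (mod 4). Each prime p ≡ 1 (mod 4) is itself a sum of two squares; find a² by testing p − a² for a perfect square:
  17: 17 − 1² = 16 = 4² ⇒ 17 = 1² + 4².
  97: 97 − 1² = 96, 97 − 2² = 93, 97 − 3² = 88, 97 − 4² = 81 = 9² ⇒ 97 = 4² + 9².
  Combine using the Brahmagupta–Fibonacci identity (a² + b²)(c² + d²) = (ac − bd)² + (ad + bc)² = (ac + bd)² + (ad − bc)²:
  17 · 97 = 1649: from (1² + 4²)(4² + 9²), take (1·4 − 4·9, 1·9 + 4·4) = (4 − 36, 9 + 16) = (-32, 25); dropping signs (only squares matter) gives (32, 25); check 32² + 25² = 1024 + 625 = 1649 ✓.
Step 4: Order so x ≤ y and verify: 25² + 32² = 625 + 1024 = 1649 = n. ✓

n = 1649 = 25² + 32² (one valid representation with x ≤ y).


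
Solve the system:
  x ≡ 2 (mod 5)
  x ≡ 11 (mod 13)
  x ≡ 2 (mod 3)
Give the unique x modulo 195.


Moduli 5, 13, 3 are pairwise coprime; by CRT there is a unique solution modulo M = 5 · 13 · 3 = 195.
Solve pairwise, accumulating the modulus:
  Start with x ≡ 2 (mod 5).
  Combine with x ≡ 11 (mod 13): since gcd(5, 13) = 1, we get a unique residue mod 65.
    Write x = 2 + 5·t and substitute into x ≡ 11 (mod 13): 5·t ≡ 11 − 2 = 9 (mod 13).
    The inverse of 5 mod 13 is 8 (since 5·8 = 40 = 3·13 + 1), so t ≡ 8·9 = 72 ≡ 7 (mod 13).
    Then x = 2 + 5·7 = 37, valid modulo lcm(5, 13) = 65: x ≡ 37 (mod 65).
  Combine with x ≡ 2 (mod 3): since gcd(65, 3) = 1, we get a unique residue mod 195.
    Write x = 37 + 65·t and substitute into x ≡ 2 (mod 3): 65·t ≡ 2 − 37 = -35 (mod 3).
    Reduce coefficients mod 3: 2·t ≡ 1 (mod 3).
    The inverse of 2 mod 3 is 2 (since 2·2 = 4 = 1·3 + 1), so t ≡ 2·1 = 2 ≡ 2 (mod 3).
    Then x = 37 + 65·2 = 167, valid modulo lcm(65, 3) = 195: x ≡ 167 (mod 195).
Verify: 167 mod 5 = 2 ✓, 167 mod 13 = 11 ✓, 167 mod 3 = 2 ✓.

x ≡ 167 (mod 195).


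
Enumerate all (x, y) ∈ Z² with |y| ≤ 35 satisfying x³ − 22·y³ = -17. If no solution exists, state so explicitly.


The equation is x³ - 22y³ = -17. For fixed y, x³ = 22·y³ − 17, so a solution requires the RHS to be a perfect cube.
Strategy: iterate y from -35 to 35, compute RHS = 22·y³ − 17, and check whether it is a (positive or negative) perfect cube.
Check small values of y:
  y = 0: RHS = -17 is not a perfect cube.
  y = 1: RHS = 5 is not a perfect cube.
  y = -1: RHS = -39 is not a perfect cube.
  y = 2: RHS = 159 is not a perfect cube.
  y = -2: RHS = -193 is not a perfect cube.
  y = 3: RHS = 577 is not a perfect cube.
  y = -3: RHS = -611 is not a perfect cube.
Continuing the search up to |y| = 35 finds no solutions either.
No (x, y) in the scanned range satisfies the equation.

No integer solutions with |y| ≤ 35.


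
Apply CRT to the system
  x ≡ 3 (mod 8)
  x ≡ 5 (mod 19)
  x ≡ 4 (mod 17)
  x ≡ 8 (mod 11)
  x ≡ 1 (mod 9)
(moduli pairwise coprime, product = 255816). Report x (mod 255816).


Product of moduli M = 8 · 19 · 17 · 11 · 9 = 255816.
Merge one congruence at a time:
  Start: x ≡ 3 (mod 8).
  Combine with x ≡ 5 (mod 19); new modulus lcm = 152.
    Write x = 3 + 8·t and substitute into x ≡ 5 (mod 19): 8·t ≡ 5 − 3 = 2 (mod 19).
    The inverse of 8 mod 19 is 12 (since 8·12 = 96 = 5·19 + 1), so t ≡ 12·2 = 24 ≡ 5 (mod 19).
    Then x = 3 + 8·5 = 43, valid modulo lcm(8, 19) = 152: x ≡ 43 (mod 152).
  Combine with x ≡ 4 (mod 17); new modulus lcm = 2584.
    Write x = 43 + 152·t and substitute into x ≡ 4 (mod 17): 152·t ≡ 4 − 43 = -39 (mod 17).
    Reduce coefficients mod 17: 16·t ≡ 12 (mod 17).
    The inverse of 16 mod 17 is 16 (since 16·16 = 256 = 15·17 + 1), so t ≡ 16·12 = 192 ≡ 5 (mod 17).
    Then x = 43 + 152·5 = 803, valid modulo lcm(152, 17) = 2584: x ≡ 803 (mod 2584).
  Combine with x ≡ 8 (mod 11); new modulus lcm = 28424.
    Write x = 803 + 2584·t and substitute into x ≡ 8 (mod 11): 2584·t ≡ 8 − 803 = -795 (mod 11).
    Reduce coefficients mod 11: 10·t ≡ 8 (mod 11).
    The inverse of 10 mod 11 is 10 (since 10·10 = 100 = 9·11 + 1), so t ≡ 10·8 = 80 ≡ 3 (mod 11).
    Then x = 803 + 2584·3 = 8555, valid modulo lcm(2584, 11) = 28424: x ≡ 8555 (mod 28424).
  Combine with x ≡ 1 (mod 9); new modulus lcm = 255816.
    Write x = 8555 + 28424·t and substitute into x ≡ 1 (mod 9): 28424·t ≡ 1 − 8555 = -8554 (mod 9).
    Reduce coefficients mod 9: 2·t ≡ 5 (mod 9).
    The inverse of 2 mod 9 is 5 (since 2·5 = 10 = 1·9 + 1), so t ≡ 5·5 = 25 ≡ 7 (mod 9).
    Then x = 8555 + 28424·7 = 207523, valid modulo lcm(28424, 9) = 255816: x ≡ 207523 (mod 255816).
Verify against each original: 207523 mod 8 = 3, 207523 mod 19 = 5, 207523 mod 17 = 4, 207523 mod 11 = 8, 207523 mod 9 = 1.

x ≡ 207523 (mod 255816).


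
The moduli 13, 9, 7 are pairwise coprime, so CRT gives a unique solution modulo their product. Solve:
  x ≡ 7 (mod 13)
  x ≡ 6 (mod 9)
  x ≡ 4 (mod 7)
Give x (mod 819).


Moduli 13, 9, 7 are pairwise coprime; by CRT there is a unique solution modulo M = 13 · 9 · 7 = 819.
Solve pairwise, accumulating the modulus:
  Start with x ≡ 7 (mod 13).
  Combine with x ≡ 6 (mod 9): since gcd(13, 9) = 1, we get a unique residue mod 117.
    Write x = 7 + 13·t and substitute into x ≡ 6 (mod 9): 13·t ≡ 6 − 7 = -1 (mod 9).
    Reduce coefficients mod 9: 4·t ≡ 8 (mod 9).
    The inverse of 4 mod 9 is 7 (since 4·7 = 28 = 3·9 + 1), so t ≡ 7·8 = 56 ≡ 2 (mod 9).
    Then x = 7 + 13·2 = 33, valid modulo lcm(13, 9) = 117: x ≡ 33 (mod 117).
  Combine with x ≡ 4 (mod 7): since gcd(117, 7) = 1, we get a unique residue mod 819.
    Write x = 33 + 117·t and substitute into x ≡ 4 (mod 7): 117·t ≡ 4 − 33 = -29 (mod 7).
    Reduce coefficients mod 7: 5·t ≡ 6 (mod 7).
    The inverse of 5 mod 7 is 3 (since 5·3 = 15 = 2·7 + 1), so t ≡ 3·6 = 18 ≡ 4 (mod 7).
    Then x = 33 + 117·4 = 501, valid modulo lcm(117, 7) = 819: x ≡ 501 (mod 819).
Verify: 501 mod 13 = 7 ✓, 501 mod 9 = 6 ✓, 501 mod 7 = 4 ✓.

x ≡ 501 (mod 819).


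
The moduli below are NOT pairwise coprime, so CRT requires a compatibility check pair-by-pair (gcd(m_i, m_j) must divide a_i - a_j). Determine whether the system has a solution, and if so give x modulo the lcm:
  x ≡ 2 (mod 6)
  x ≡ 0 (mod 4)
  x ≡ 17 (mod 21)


Moduli 6, 4, 21 are not pairwise coprime, so CRT works modulo lcm(m_i) when all pairwise compatibility conditions hold.
Pairwise compatibility: gcd(m_i, m_j) must divide a_i - a_j for every pair.
Merge one congruence at a time:
  Start: x ≡ 2 (mod 6).
  Combine with x ≡ 0 (mod 4): gcd(6, 4) = 2; 0 - 2 = -2, which IS divisible by 2, so compatible.
    Write x = 2 + 6·t and substitute into x ≡ 0 (mod 4): 6·t ≡ 0 − 2 = -2 (mod 4).
    Divide the congruence (and modulus) by g = 2: 3·t ≡ -1 (mod 2).
    Reduce coefficients mod 2: 1·t ≡ 1 (mod 2).
    So t ≡ 1 (mod 2).
    Then x = 2 + 6·1 = 8, valid modulo lcm(6, 4) = 12: x ≡ 8 (mod 12).
  Combine with x ≡ 17 (mod 21): gcd(12, 21) = 3; 17 - 8 = 9, which IS divisible by 3, so compatible.
    Write x = 8 + 12·t and substitute into x ≡ 17 (mod 21): 12·t ≡ 17 − 8 = 9 (mod 21).
    Divide the congruence (and modulus) by g = 3: 4·t ≡ 3 (mod 7).
    The inverse of 4 mod 7 is 2 (since 4·2 = 8 = 1·7 + 1), so t ≡ 2·3 = 6 ≡ 6 (mod 7).
    Then x = 8 + 12·6 = 80, valid modulo lcm(12, 21) = 84: x ≡ 80 (mod 84).
Verify: 80 mod 6 = 2, 80 mod 4 = 0, 80 mod 21 = 17.

x ≡ 80 (mod 84).


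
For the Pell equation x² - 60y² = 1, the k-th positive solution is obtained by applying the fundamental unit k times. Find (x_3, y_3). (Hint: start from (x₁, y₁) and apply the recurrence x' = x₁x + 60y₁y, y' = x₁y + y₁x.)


Step 1: Find the fundamental solution (x₁, y₁) of x² - 60y² = 1.
  Expand √60 as a continued fraction. a₀ = ⌊√60⌋ = 7; iterate m_{k+1} = d_k·a_k − m_k, d_{k+1} = (60 − m_{k+1}²)/d_k, a_{k+1} = ⌊(a₀ + m_{k+1})/d_{k+1}⌋ (starting m₀ = 0, d₀ = 1), with convergents p_k = a_k·p_{k-1} + p_{k-2}, q_k = a_k·q_{k-1} + q_{k-2} (p₋₁ = 1, q₋₁ = 0):
  k = 0: a₀ = 7; p₀/q₀ = 7/1; p₀² − 60·q₀² = 49 − 60 = -11.
  k = 1: m = 7, d = 11, a = ⌊(7 + 7)/11⌋ = 1; p/q = (1·7 + 1)/(1·1 + 0) = 8/1; p² − 60·q² = 64 − 60 = 4.
  k = 2: m = 4, d = 4, a = ⌊(7 + 4)/4⌋ = 2; p/q = (2·8 + 7)/(2·1 + 1) = 23/3; p² − 60·q² = 529 − 540 = -11.
  k = 3: m = 4, d = 11, a = ⌊(7 + 4)/11⌋ = 1; p/q = (1·23 + 8)/(1·3 + 1) = 31/4; p² − 60·q² = 961 − 960 = 1.
  The first convergent with p² − 60·q² = 1 gives the fundamental solution (x₁, y₁) = (31, 4).
Step 2: Apply the recurrence (x_{n+1}, y_{n+1}) = (x₁x_n + 60y₁y_n, x₁y_n + y₁x_n) repeatedly.
  From (x_1, y_1) = (31, 4): x_2 = 31·31 + 60·4·4 = 1921; y_2 = 31·4 + 4·31 = 248.
  From (x_2, y_2) = (1921, 248): x_3 = 31·1921 + 60·4·248 = 119071; y_3 = 31·248 + 4·1921 = 15372.
Step 3: Verify x_3² - 60·y_3² = 14177903041 - 14177903040 = 1 (should be 1). ✓

(x_1, y_1) = (31, 4); (x_3, y_3) = (119071, 15372).


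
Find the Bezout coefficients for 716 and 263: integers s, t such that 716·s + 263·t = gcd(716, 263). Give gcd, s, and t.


Euclidean algorithm on (716, 263) — divide until remainder is 0:
  716 = 2 · 263 + 190
  263 = 1 · 190 + 73
  190 = 2 · 73 + 44
  73 = 1 · 44 + 29
  44 = 1 · 29 + 15
  29 = 1 · 15 + 14
  15 = 1 · 14 + 1
  14 = 14 · 1 + 0
gcd(716, 263) = 1.
Track Bezout coefficients alongside the remainders: start with r₀ = 716 = a·1 + b·0 (s = 1, t = 0) and r₁ = 263 = a·0 + b·1 (s = 0, t = 1); each new remainder r_{k+1} = r_{k-1} − q_k·r_k inherits s_{k+1} = s_{k-1} − q_k·s_k, t_{k+1} = t_{k-1} − q_k·t_k, so r_k = a·s_k + b·t_k at every step:
  q = 2: r = 190, s = 1 − 2·0 = 1, t = 0 − 2·1 = -2  (check: 716·1 + 263·(-2) = 190)
  q = 1: r = 73, s = 0 − 1·1 = -1, t = 1 − 1·(-2) = 3  (check: 716·(-1) + 263·3 = 73)
  q = 2: r = 44, s = 1 − 2·(-1) = 3, t = -2 − 2·3 = -8  (check: 716·3 + 263·(-8) = 44)
  q = 1: r = 29, s = -1 − 1·3 = -4, t = 3 − 1·(-8) = 11  (check: 716·(-4) + 263·11 = 29)
  q = 1: r = 15, s = 3 − 1·(-4) = 7, t = -8 − 1·11 = -19  (check: 716·7 + 263·(-19) = 15)
  q = 1: r = 14, s = -4 − 1·7 = -11, t = 11 − 1·(-19) = 30  (check: 716·(-11) + 263·30 = 14)
  q = 1: r = 1, s = 7 − 1·(-11) = 18, t = -19 − 1·30 = -49  (check: 716·18 + 263·(-49) = 1)
The row with r = 1 (the gcd) gives the Bezout coefficients s = 18, t = -49.
Result: 716 · (18) + 263 · (-49) = 1.

gcd(716, 263) = 1; s = 18, t = -49 (check: 716·18 + 263·(-49) = 1).


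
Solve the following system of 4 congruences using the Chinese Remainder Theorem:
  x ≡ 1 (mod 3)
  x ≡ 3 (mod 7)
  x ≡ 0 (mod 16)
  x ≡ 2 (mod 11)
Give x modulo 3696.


Product of moduli M = 3 · 7 · 16 · 11 = 3696.
Merge one congruence at a time:
  Start: x ≡ 1 (mod 3).
  Combine with x ≡ 3 (mod 7); new modulus lcm = 21.
    Write x = 1 + 3·t and substitute into x ≡ 3 (mod 7): 3·t ≡ 3 − 1 = 2 (mod 7).
    The inverse of 3 mod 7 is 5 (since 3·5 = 15 = 2·7 + 1), so t ≡ 5·2 = 10 ≡ 3 (mod 7).
    Then x = 1 + 3·3 = 10, valid modulo lcm(3, 7) = 21: x ≡ 10 (mod 21).
  Combine with x ≡ 0 (mod 16); new modulus lcm = 336.
    Write x = 10 + 21·t and substitute into x ≡ 0 (mod 16): 21·t ≡ 0 − 10 = -10 (mod 16).
    Reduce coefficients mod 16: 5·t ≡ 6 (mod 16).
    The inverse of 5 mod 16 is 13 (since 5·13 = 65 = 4·16 + 1), so t ≡ 13·6 = 78 ≡ 14 (mod 16).
    Then x = 10 + 21·14 = 304, valid modulo lcm(21, 16) = 336: x ≡ 304 (mod 336).
  Combine with x ≡ 2 (mod 11); new modulus lcm = 3696.
    Write x = 304 + 336·t and substitute into x ≡ 2 (mod 11): 336·t ≡ 2 − 304 = -302 (mod 11).
    Reduce coefficients mod 11: 6·t ≡ 6 (mod 11).
    The inverse of 6 mod 11 is 2 (since 6·2 = 12 = 1·11 + 1), so t ≡ 2·6 = 12 ≡ 1 (mod 11).
    Then x = 304 + 336·1 = 640, valid modulo lcm(336, 11) = 3696: x ≡ 640 (mod 3696).
Verify against each original: 640 mod 3 = 1, 640 mod 7 = 3, 640 mod 16 = 0, 640 mod 11 = 2.

x ≡ 640 (mod 3696).


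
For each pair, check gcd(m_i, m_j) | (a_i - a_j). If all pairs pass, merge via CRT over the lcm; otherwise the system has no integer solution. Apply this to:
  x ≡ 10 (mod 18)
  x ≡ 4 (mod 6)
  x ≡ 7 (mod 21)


Moduli 18, 6, 21 are not pairwise coprime, so CRT works modulo lcm(m_i) when all pairwise compatibility conditions hold.
Pairwise compatibility: gcd(m_i, m_j) must divide a_i - a_j for every pair.
Merge one congruence at a time:
  Start: x ≡ 10 (mod 18).
  Combine with x ≡ 4 (mod 6): gcd(18, 6) = 6; 4 - 10 = -6, which IS divisible by 6, so compatible.
    Write x = 10 + 18·t and substitute into x ≡ 4 (mod 6): 18·t ≡ 4 − 10 = -6 (mod 6).
    Divide the congruence (and modulus) by g = 6: 3·t ≡ -1 (mod 1).
    Modulo 1 every t works; take t = 0.
    Then x = 10 + 18·0 = 10, valid modulo lcm(18, 6) = 18: x ≡ 10 (mod 18).
  Combine with x ≡ 7 (mod 21): gcd(18, 21) = 3; 7 - 10 = -3, which IS divisible by 3, so compatible.
    Write x = 10 + 18·t and substitute into x ≡ 7 (mod 21): 18·t ≡ 7 − 10 = -3 (mod 21).
    Divide the congruence (and modulus) by g = 3: 6·t ≡ -1 (mod 7).
    Reduce coefficients mod 7: 6·t ≡ 6 (mod 7).
    The inverse of 6 mod 7 is 6 (since 6·6 = 36 = 5·7 + 1), so t ≡ 6·6 = 36 ≡ 1 (mod 7).
    Then x = 10 + 18·1 = 28, valid modulo lcm(18, 21) = 126: x ≡ 28 (mod 126).
Verify: 28 mod 18 = 10, 28 mod 6 = 4, 28 mod 21 = 7.

x ≡ 28 (mod 126).


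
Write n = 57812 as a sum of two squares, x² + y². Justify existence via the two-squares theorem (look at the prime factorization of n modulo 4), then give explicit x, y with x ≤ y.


Step 1: Factor n = 57812 = 2^2 · 97 · 149.
Step 2: Check the mod-4 condition on each prime factor: 2 = 2 (special); 97 ≡ 1 (mod 4), exponent 1; 149 ≡ 1 (mod 4), exponent 1.
All primes ≡ 3 (mod 4) appear to even exponent (or don't appear), so by the two-squares theorem n IS expressible as a sum of two squares.
Step 3: Build a representation. Group n = k² · m with k = 2 and m = 97 · 149 = 14453 (a product of primes ≡ 1 (mod 4)); a representation of m scales to one of n via (k·x)² + (k·y)² = k²(x² + y²). Each prime p ≡ 1 (mod 4) is itself a sum of two squares; find a² by testing p − a² for a perfect square:
  97: 97 − 1² = 96, 97 − 2² = 93, 97 − 3² = 88, 97 − 4² = 81 = 9² ⇒ 97 = 4² + 9².
  149: 149 − 1² = 148, 149 − 2² = 145, 149 − 3² = 140, 149 − 4² = 133, 149 − 5² = 124, 149 − 6² = 113, 149 − 7² = 100 = 10² ⇒ 149 = 7² + 10².
  Combine using the Brahmagupta–Fibonacci identity (a² + b²)(c² + d²) = (ac − bd)² + (ad + bc)² = (ac + bd)² + (ad − bc)²:
  97 · 149 = 14453: from (4² + 9²)(7² + 10²), take (4·7 − 9·10, 4·10 + 9·7) = (28 − 90, 40 + 63) = (-62, 103); dropping signs (only squares matter) gives (62, 103); check 62² + 103² = 3844 + 10609 = 14453 ✓.
  Scale by k = 2: (2·62, 2·103) = (124, 206).
Step 4: Order so x ≤ y and verify: 124² + 206² = 15376 + 42436 = 57812 = n. ✓

n = 57812 = 124² + 206² (one valid representation with x ≤ y).
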